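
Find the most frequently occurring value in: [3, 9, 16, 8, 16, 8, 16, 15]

16

Step 1: Count the frequency of each value:
  3: appears 1 time(s)
  8: appears 2 time(s)
  9: appears 1 time(s)
  15: appears 1 time(s)
  16: appears 3 time(s)
Step 2: The value 16 appears most frequently (3 times).
Step 3: Mode = 16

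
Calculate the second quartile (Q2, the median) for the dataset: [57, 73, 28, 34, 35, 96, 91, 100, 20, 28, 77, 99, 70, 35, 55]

57

Step 1: Sort the data: [20, 28, 28, 34, 35, 35, 55, 57, 70, 73, 77, 91, 96, 99, 100]
Step 2: n = 15
Step 3: Q2 is the median. Since n is odd, it is the middle value at position 8: 57
Step 4: Q2 = 57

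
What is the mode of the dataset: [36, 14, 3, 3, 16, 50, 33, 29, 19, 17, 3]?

3

Step 1: Count the frequency of each value:
  3: appears 3 time(s)
  14: appears 1 time(s)
  16: appears 1 time(s)
  17: appears 1 time(s)
  19: appears 1 time(s)
  29: appears 1 time(s)
  33: appears 1 time(s)
  36: appears 1 time(s)
  50: appears 1 time(s)
Step 2: The value 3 appears most frequently (3 times).
Step 3: Mode = 3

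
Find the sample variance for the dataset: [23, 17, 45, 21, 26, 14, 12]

122.2857

Step 1: Compute the mean: (23 + 17 + 45 + 21 + 26 + 14 + 12) / 7 = 22.5714
Step 2: Compute squared deviations from the mean:
  (23 - 22.5714)^2 = 0.1837
  (17 - 22.5714)^2 = 31.0408
  (45 - 22.5714)^2 = 503.0408
  (21 - 22.5714)^2 = 2.4694
  (26 - 22.5714)^2 = 11.7551
  (14 - 22.5714)^2 = 73.4694
  (12 - 22.5714)^2 = 111.7551
Step 3: Sum of squared deviations = 733.7143
Step 4: Sample variance = 733.7143 / 6 = 122.2857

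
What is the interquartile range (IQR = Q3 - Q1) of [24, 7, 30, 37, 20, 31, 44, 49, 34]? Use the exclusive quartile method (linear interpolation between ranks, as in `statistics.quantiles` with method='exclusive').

18.5

Step 1: Sort the data: [7, 20, 24, 30, 31, 34, 37, 44, 49]
Step 2: n = 9
Step 3: Using the exclusive quartile method:
  Q1 = 22
  Q2 (median) = 31
  Q3 = 40.5
  IQR = Q3 - Q1 = 40.5 - 22 = 18.5
Step 4: IQR = 18.5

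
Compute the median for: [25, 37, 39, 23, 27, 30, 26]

27

Step 1: Sort the data in ascending order: [23, 25, 26, 27, 30, 37, 39]
Step 2: The number of values is n = 7.
Step 3: Since n is odd, the median is the middle value at position 4: 27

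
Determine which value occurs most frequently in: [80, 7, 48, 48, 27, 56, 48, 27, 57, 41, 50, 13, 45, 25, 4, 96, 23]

48

Step 1: Count the frequency of each value:
  4: appears 1 time(s)
  7: appears 1 time(s)
  13: appears 1 time(s)
  23: appears 1 time(s)
  25: appears 1 time(s)
  27: appears 2 time(s)
  41: appears 1 time(s)
  45: appears 1 time(s)
  48: appears 3 time(s)
  50: appears 1 time(s)
  56: appears 1 time(s)
  57: appears 1 time(s)
  80: appears 1 time(s)
  96: appears 1 time(s)
Step 2: The value 48 appears most frequently (3 times).
Step 3: Mode = 48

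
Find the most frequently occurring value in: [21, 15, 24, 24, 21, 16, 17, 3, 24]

24

Step 1: Count the frequency of each value:
  3: appears 1 time(s)
  15: appears 1 time(s)
  16: appears 1 time(s)
  17: appears 1 time(s)
  21: appears 2 time(s)
  24: appears 3 time(s)
Step 2: The value 24 appears most frequently (3 times).
Step 3: Mode = 24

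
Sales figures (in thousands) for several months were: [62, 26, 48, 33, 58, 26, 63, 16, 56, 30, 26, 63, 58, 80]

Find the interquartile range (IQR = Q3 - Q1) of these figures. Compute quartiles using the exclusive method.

36.25

Step 1: Sort the data: [16, 26, 26, 26, 30, 33, 48, 56, 58, 58, 62, 63, 63, 80]
Step 2: n = 14
Step 3: Using the exclusive quartile method:
  Q1 = 26
  Q2 (median) = 52
  Q3 = 62.25
  IQR = Q3 - Q1 = 62.25 - 26 = 36.25
Step 4: IQR = 36.25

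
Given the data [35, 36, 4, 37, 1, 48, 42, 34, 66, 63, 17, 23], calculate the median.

35.5

Step 1: Sort the data in ascending order: [1, 4, 17, 23, 34, 35, 36, 37, 42, 48, 63, 66]
Step 2: The number of values is n = 12.
Step 3: Since n is even, the median is the average of positions 6 and 7:
  Median = (35 + 36) / 2 = 35.5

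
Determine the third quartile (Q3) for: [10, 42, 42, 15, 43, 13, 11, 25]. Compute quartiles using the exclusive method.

42

Step 1: Sort the data: [10, 11, 13, 15, 25, 42, 42, 43]
Step 2: n = 8
Step 3: Using the exclusive quartile method:
  Q1 = 11.5
  Q2 (median) = 20
  Q3 = 42
  IQR = Q3 - Q1 = 42 - 11.5 = 30.5
Step 4: Q3 = 42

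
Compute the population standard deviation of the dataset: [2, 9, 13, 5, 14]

4.5869

Step 1: Compute the mean: 8.6
Step 2: Sum of squared deviations from the mean: 105.2
Step 3: Population variance = 105.2 / 5 = 21.04
Step 4: Standard deviation = sqrt(21.04) = 4.5869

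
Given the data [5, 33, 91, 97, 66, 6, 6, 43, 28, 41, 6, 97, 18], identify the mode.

6

Step 1: Count the frequency of each value:
  5: appears 1 time(s)
  6: appears 3 time(s)
  18: appears 1 time(s)
  28: appears 1 time(s)
  33: appears 1 time(s)
  41: appears 1 time(s)
  43: appears 1 time(s)
  66: appears 1 time(s)
  91: appears 1 time(s)
  97: appears 2 time(s)
Step 2: The value 6 appears most frequently (3 times).
Step 3: Mode = 6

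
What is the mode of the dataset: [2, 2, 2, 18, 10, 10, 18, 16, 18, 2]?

2

Step 1: Count the frequency of each value:
  2: appears 4 time(s)
  10: appears 2 time(s)
  16: appears 1 time(s)
  18: appears 3 time(s)
Step 2: The value 2 appears most frequently (4 times).
Step 3: Mode = 2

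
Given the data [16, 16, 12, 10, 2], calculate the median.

12

Step 1: Sort the data in ascending order: [2, 10, 12, 16, 16]
Step 2: The number of values is n = 5.
Step 3: Since n is odd, the median is the middle value at position 3: 12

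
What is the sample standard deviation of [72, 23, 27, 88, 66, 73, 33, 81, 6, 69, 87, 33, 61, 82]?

27.1638

Step 1: Compute the mean: 57.2143
Step 2: Sum of squared deviations from the mean: 9592.3571
Step 3: Sample variance = 9592.3571 / 13 = 737.8736
Step 4: Standard deviation = sqrt(737.8736) = 27.1638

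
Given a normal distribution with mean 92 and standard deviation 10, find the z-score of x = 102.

1

Step 1: Recall the z-score formula: z = (x - mu) / sigma
Step 2: Substitute values: z = (102 - 92) / 10
Step 3: z = 10 / 10 = 1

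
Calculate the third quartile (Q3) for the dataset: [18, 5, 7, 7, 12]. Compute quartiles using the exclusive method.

15

Step 1: Sort the data: [5, 7, 7, 12, 18]
Step 2: n = 5
Step 3: Using the exclusive quartile method:
  Q1 = 6
  Q2 (median) = 7
  Q3 = 15
  IQR = Q3 - Q1 = 15 - 6 = 9
Step 4: Q3 = 15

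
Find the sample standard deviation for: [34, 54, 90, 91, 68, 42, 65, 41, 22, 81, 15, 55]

25.1571

Step 1: Compute the mean: 54.8333
Step 2: Sum of squared deviations from the mean: 6961.6667
Step 3: Sample variance = 6961.6667 / 11 = 632.8788
Step 4: Standard deviation = sqrt(632.8788) = 25.1571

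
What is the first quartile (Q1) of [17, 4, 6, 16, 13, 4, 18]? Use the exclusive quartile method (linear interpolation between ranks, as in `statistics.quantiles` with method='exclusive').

4

Step 1: Sort the data: [4, 4, 6, 13, 16, 17, 18]
Step 2: n = 7
Step 3: Using the exclusive quartile method:
  Q1 = 4
  Q2 (median) = 13
  Q3 = 17
  IQR = Q3 - Q1 = 17 - 4 = 13
Step 4: Q1 = 4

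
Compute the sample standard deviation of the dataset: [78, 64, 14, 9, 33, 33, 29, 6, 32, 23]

22.9998

Step 1: Compute the mean: 32.1
Step 2: Sum of squared deviations from the mean: 4760.9
Step 3: Sample variance = 4760.9 / 9 = 528.9889
Step 4: Standard deviation = sqrt(528.9889) = 22.9998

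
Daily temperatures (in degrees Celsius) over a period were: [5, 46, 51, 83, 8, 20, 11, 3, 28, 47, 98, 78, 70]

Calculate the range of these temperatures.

95

Step 1: Identify the maximum value: max = 98
Step 2: Identify the minimum value: min = 3
Step 3: Range = max - min = 98 - 3 = 95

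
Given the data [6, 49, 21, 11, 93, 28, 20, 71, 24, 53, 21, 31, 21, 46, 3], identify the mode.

21

Step 1: Count the frequency of each value:
  3: appears 1 time(s)
  6: appears 1 time(s)
  11: appears 1 time(s)
  20: appears 1 time(s)
  21: appears 3 time(s)
  24: appears 1 time(s)
  28: appears 1 time(s)
  31: appears 1 time(s)
  46: appears 1 time(s)
  49: appears 1 time(s)
  53: appears 1 time(s)
  71: appears 1 time(s)
  93: appears 1 time(s)
Step 2: The value 21 appears most frequently (3 times).
Step 3: Mode = 21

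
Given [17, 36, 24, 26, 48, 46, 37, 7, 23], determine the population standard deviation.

12.7366

Step 1: Compute the mean: 29.3333
Step 2: Sum of squared deviations from the mean: 1460
Step 3: Population variance = 1460 / 9 = 162.2222
Step 4: Standard deviation = sqrt(162.2222) = 12.7366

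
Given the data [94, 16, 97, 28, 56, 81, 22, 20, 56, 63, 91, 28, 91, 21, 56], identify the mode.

56

Step 1: Count the frequency of each value:
  16: appears 1 time(s)
  20: appears 1 time(s)
  21: appears 1 time(s)
  22: appears 1 time(s)
  28: appears 2 time(s)
  56: appears 3 time(s)
  63: appears 1 time(s)
  81: appears 1 time(s)
  91: appears 2 time(s)
  94: appears 1 time(s)
  97: appears 1 time(s)
Step 2: The value 56 appears most frequently (3 times).
Step 3: Mode = 56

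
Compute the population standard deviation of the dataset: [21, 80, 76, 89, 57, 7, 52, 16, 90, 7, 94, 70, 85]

32.0172

Step 1: Compute the mean: 57.2308
Step 2: Sum of squared deviations from the mean: 13326.3077
Step 3: Population variance = 13326.3077 / 13 = 1025.1006
Step 4: Standard deviation = sqrt(1025.1006) = 32.0172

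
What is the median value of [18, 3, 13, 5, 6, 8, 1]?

6

Step 1: Sort the data in ascending order: [1, 3, 5, 6, 8, 13, 18]
Step 2: The number of values is n = 7.
Step 3: Since n is odd, the median is the middle value at position 4: 6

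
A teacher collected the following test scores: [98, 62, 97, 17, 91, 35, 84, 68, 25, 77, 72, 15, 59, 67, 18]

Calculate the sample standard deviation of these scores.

29.7297

Step 1: Compute the mean: 59
Step 2: Sum of squared deviations from the mean: 12374
Step 3: Sample variance = 12374 / 14 = 883.8571
Step 4: Standard deviation = sqrt(883.8571) = 29.7297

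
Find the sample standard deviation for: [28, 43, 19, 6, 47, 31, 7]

16.1702

Step 1: Compute the mean: 25.8571
Step 2: Sum of squared deviations from the mean: 1568.8571
Step 3: Sample variance = 1568.8571 / 6 = 261.4762
Step 4: Standard deviation = sqrt(261.4762) = 16.1702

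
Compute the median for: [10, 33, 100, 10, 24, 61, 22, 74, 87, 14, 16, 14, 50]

24

Step 1: Sort the data in ascending order: [10, 10, 14, 14, 16, 22, 24, 33, 50, 61, 74, 87, 100]
Step 2: The number of values is n = 13.
Step 3: Since n is odd, the median is the middle value at position 7: 24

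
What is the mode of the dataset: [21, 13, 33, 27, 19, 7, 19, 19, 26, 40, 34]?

19

Step 1: Count the frequency of each value:
  7: appears 1 time(s)
  13: appears 1 time(s)
  19: appears 3 time(s)
  21: appears 1 time(s)
  26: appears 1 time(s)
  27: appears 1 time(s)
  33: appears 1 time(s)
  34: appears 1 time(s)
  40: appears 1 time(s)
Step 2: The value 19 appears most frequently (3 times).
Step 3: Mode = 19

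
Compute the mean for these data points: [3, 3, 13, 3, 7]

5.8

Step 1: Sum all values: 3 + 3 + 13 + 3 + 7 = 29
Step 2: Count the number of values: n = 5
Step 3: Mean = sum / n = 29 / 5 = 5.8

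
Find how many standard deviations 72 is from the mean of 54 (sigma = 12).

1.5

Step 1: Recall the z-score formula: z = (x - mu) / sigma
Step 2: Substitute values: z = (72 - 54) / 12
Step 3: z = 18 / 12 = 1.5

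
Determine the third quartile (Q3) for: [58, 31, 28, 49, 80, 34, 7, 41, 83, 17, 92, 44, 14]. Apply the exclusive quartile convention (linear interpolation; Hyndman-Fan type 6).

69

Step 1: Sort the data: [7, 14, 17, 28, 31, 34, 41, 44, 49, 58, 80, 83, 92]
Step 2: n = 13
Step 3: Using the exclusive quartile method:
  Q1 = 22.5
  Q2 (median) = 41
  Q3 = 69
  IQR = Q3 - Q1 = 69 - 22.5 = 46.5
Step 4: Q3 = 69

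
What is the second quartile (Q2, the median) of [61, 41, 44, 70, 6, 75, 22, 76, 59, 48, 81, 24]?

53.5

Step 1: Sort the data: [6, 22, 24, 41, 44, 48, 59, 61, 70, 75, 76, 81]
Step 2: n = 12
Step 3: Q2 is the median. Since n is even, it is the average of the values at positions 6 and 7:
  Q2 = (48 + 59) / 2 = 53.5
Step 4: Q2 = 53.5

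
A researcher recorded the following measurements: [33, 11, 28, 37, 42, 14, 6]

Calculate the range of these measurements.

36

Step 1: Identify the maximum value: max = 42
Step 2: Identify the minimum value: min = 6
Step 3: Range = max - min = 42 - 6 = 36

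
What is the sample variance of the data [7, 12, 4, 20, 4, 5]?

39.8667

Step 1: Compute the mean: (7 + 12 + 4 + 20 + 4 + 5) / 6 = 8.6667
Step 2: Compute squared deviations from the mean:
  (7 - 8.6667)^2 = 2.7778
  (12 - 8.6667)^2 = 11.1111
  (4 - 8.6667)^2 = 21.7778
  (20 - 8.6667)^2 = 128.4444
  (4 - 8.6667)^2 = 21.7778
  (5 - 8.6667)^2 = 13.4444
Step 3: Sum of squared deviations = 199.3333
Step 4: Sample variance = 199.3333 / 5 = 39.8667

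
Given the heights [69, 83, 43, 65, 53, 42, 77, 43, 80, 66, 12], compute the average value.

57.5455

Step 1: Sum all values: 69 + 83 + 43 + 65 + 53 + 42 + 77 + 43 + 80 + 66 + 12 = 633
Step 2: Count the number of values: n = 11
Step 3: Mean = sum / n = 633 / 11 = 57.5455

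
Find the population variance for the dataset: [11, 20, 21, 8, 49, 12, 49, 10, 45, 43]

276.36

Step 1: Compute the mean: (11 + 20 + 21 + 8 + 49 + 12 + 49 + 10 + 45 + 43) / 10 = 26.8
Step 2: Compute squared deviations from the mean:
  (11 - 26.8)^2 = 249.64
  (20 - 26.8)^2 = 46.24
  (21 - 26.8)^2 = 33.64
  (8 - 26.8)^2 = 353.44
  (49 - 26.8)^2 = 492.84
  (12 - 26.8)^2 = 219.04
  (49 - 26.8)^2 = 492.84
  (10 - 26.8)^2 = 282.24
  (45 - 26.8)^2 = 331.24
  (43 - 26.8)^2 = 262.44
Step 3: Sum of squared deviations = 2763.6
Step 4: Population variance = 2763.6 / 10 = 276.36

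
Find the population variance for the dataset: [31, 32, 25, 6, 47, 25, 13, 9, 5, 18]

162.69

Step 1: Compute the mean: (31 + 32 + 25 + 6 + 47 + 25 + 13 + 9 + 5 + 18) / 10 = 21.1
Step 2: Compute squared deviations from the mean:
  (31 - 21.1)^2 = 98.01
  (32 - 21.1)^2 = 118.81
  (25 - 21.1)^2 = 15.21
  (6 - 21.1)^2 = 228.01
  (47 - 21.1)^2 = 670.81
  (25 - 21.1)^2 = 15.21
  (13 - 21.1)^2 = 65.61
  (9 - 21.1)^2 = 146.41
  (5 - 21.1)^2 = 259.21
  (18 - 21.1)^2 = 9.61
Step 3: Sum of squared deviations = 1626.9
Step 4: Population variance = 1626.9 / 10 = 162.69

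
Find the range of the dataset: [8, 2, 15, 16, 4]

14

Step 1: Identify the maximum value: max = 16
Step 2: Identify the minimum value: min = 2
Step 3: Range = max - min = 16 - 2 = 14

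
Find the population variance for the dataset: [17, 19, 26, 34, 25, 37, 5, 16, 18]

85.4321

Step 1: Compute the mean: (17 + 19 + 26 + 34 + 25 + 37 + 5 + 16 + 18) / 9 = 21.8889
Step 2: Compute squared deviations from the mean:
  (17 - 21.8889)^2 = 23.9012
  (19 - 21.8889)^2 = 8.3457
  (26 - 21.8889)^2 = 16.9012
  (34 - 21.8889)^2 = 146.679
  (25 - 21.8889)^2 = 9.679
  (37 - 21.8889)^2 = 228.3457
  (5 - 21.8889)^2 = 285.2346
  (16 - 21.8889)^2 = 34.679
  (18 - 21.8889)^2 = 15.1235
Step 3: Sum of squared deviations = 768.8889
Step 4: Population variance = 768.8889 / 9 = 85.4321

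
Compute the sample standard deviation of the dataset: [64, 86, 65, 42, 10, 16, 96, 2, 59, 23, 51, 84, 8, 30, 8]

31.7388

Step 1: Compute the mean: 42.9333
Step 2: Sum of squared deviations from the mean: 14102.9333
Step 3: Sample variance = 14102.9333 / 14 = 1007.3524
Step 4: Standard deviation = sqrt(1007.3524) = 31.7388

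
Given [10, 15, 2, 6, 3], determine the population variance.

22.96

Step 1: Compute the mean: (10 + 15 + 2 + 6 + 3) / 5 = 7.2
Step 2: Compute squared deviations from the mean:
  (10 - 7.2)^2 = 7.84
  (15 - 7.2)^2 = 60.84
  (2 - 7.2)^2 = 27.04
  (6 - 7.2)^2 = 1.44
  (3 - 7.2)^2 = 17.64
Step 3: Sum of squared deviations = 114.8
Step 4: Population variance = 114.8 / 5 = 22.96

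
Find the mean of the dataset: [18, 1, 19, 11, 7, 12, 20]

12.5714

Step 1: Sum all values: 18 + 1 + 19 + 11 + 7 + 12 + 20 = 88
Step 2: Count the number of values: n = 7
Step 3: Mean = sum / n = 88 / 7 = 12.5714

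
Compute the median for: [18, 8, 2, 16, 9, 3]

8.5

Step 1: Sort the data in ascending order: [2, 3, 8, 9, 16, 18]
Step 2: The number of values is n = 6.
Step 3: Since n is even, the median is the average of positions 3 and 4:
  Median = (8 + 9) / 2 = 8.5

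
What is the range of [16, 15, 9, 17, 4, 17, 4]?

13

Step 1: Identify the maximum value: max = 17
Step 2: Identify the minimum value: min = 4
Step 3: Range = max - min = 17 - 4 = 13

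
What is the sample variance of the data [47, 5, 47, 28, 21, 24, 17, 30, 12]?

206

Step 1: Compute the mean: (47 + 5 + 47 + 28 + 21 + 24 + 17 + 30 + 12) / 9 = 25.6667
Step 2: Compute squared deviations from the mean:
  (47 - 25.6667)^2 = 455.1111
  (5 - 25.6667)^2 = 427.1111
  (47 - 25.6667)^2 = 455.1111
  (28 - 25.6667)^2 = 5.4444
  (21 - 25.6667)^2 = 21.7778
  (24 - 25.6667)^2 = 2.7778
  (17 - 25.6667)^2 = 75.1111
  (30 - 25.6667)^2 = 18.7778
  (12 - 25.6667)^2 = 186.7778
Step 3: Sum of squared deviations = 1648
Step 4: Sample variance = 1648 / 8 = 206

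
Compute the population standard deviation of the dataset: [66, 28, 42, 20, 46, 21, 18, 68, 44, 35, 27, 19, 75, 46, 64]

18.8908

Step 1: Compute the mean: 41.2667
Step 2: Sum of squared deviations from the mean: 5352.9333
Step 3: Population variance = 5352.9333 / 15 = 356.8622
Step 4: Standard deviation = sqrt(356.8622) = 18.8908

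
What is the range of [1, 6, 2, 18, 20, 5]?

19

Step 1: Identify the maximum value: max = 20
Step 2: Identify the minimum value: min = 1
Step 3: Range = max - min = 20 - 1 = 19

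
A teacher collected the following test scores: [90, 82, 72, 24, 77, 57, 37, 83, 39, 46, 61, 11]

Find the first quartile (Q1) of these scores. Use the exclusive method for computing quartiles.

37.5

Step 1: Sort the data: [11, 24, 37, 39, 46, 57, 61, 72, 77, 82, 83, 90]
Step 2: n = 12
Step 3: Using the exclusive quartile method:
  Q1 = 37.5
  Q2 (median) = 59
  Q3 = 80.75
  IQR = Q3 - Q1 = 80.75 - 37.5 = 43.25
Step 4: Q1 = 37.5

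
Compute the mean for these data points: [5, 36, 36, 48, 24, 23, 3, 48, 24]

27.4444

Step 1: Sum all values: 5 + 36 + 36 + 48 + 24 + 23 + 3 + 48 + 24 = 247
Step 2: Count the number of values: n = 9
Step 3: Mean = sum / n = 247 / 9 = 27.4444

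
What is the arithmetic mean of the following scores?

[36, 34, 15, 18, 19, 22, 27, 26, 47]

27.1111

Step 1: Sum all values: 36 + 34 + 15 + 18 + 19 + 22 + 27 + 26 + 47 = 244
Step 2: Count the number of values: n = 9
Step 3: Mean = sum / n = 244 / 9 = 27.1111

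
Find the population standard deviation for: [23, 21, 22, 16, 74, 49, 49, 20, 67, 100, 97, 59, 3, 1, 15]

31.3102

Step 1: Compute the mean: 41.0667
Step 2: Sum of squared deviations from the mean: 14704.9333
Step 3: Population variance = 14704.9333 / 15 = 980.3289
Step 4: Standard deviation = sqrt(980.3289) = 31.3102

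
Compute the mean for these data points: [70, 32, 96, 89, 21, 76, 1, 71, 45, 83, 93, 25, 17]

55.3077

Step 1: Sum all values: 70 + 32 + 96 + 89 + 21 + 76 + 1 + 71 + 45 + 83 + 93 + 25 + 17 = 719
Step 2: Count the number of values: n = 13
Step 3: Mean = sum / n = 719 / 13 = 55.3077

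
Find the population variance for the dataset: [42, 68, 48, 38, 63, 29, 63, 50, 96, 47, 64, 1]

502.5208

Step 1: Compute the mean: (42 + 68 + 48 + 38 + 63 + 29 + 63 + 50 + 96 + 47 + 64 + 1) / 12 = 50.75
Step 2: Compute squared deviations from the mean:
  (42 - 50.75)^2 = 76.5625
  (68 - 50.75)^2 = 297.5625
  (48 - 50.75)^2 = 7.5625
  (38 - 50.75)^2 = 162.5625
  (63 - 50.75)^2 = 150.0625
  (29 - 50.75)^2 = 473.0625
  (63 - 50.75)^2 = 150.0625
  (50 - 50.75)^2 = 0.5625
  (96 - 50.75)^2 = 2047.5625
  (47 - 50.75)^2 = 14.0625
  (64 - 50.75)^2 = 175.5625
  (1 - 50.75)^2 = 2475.0625
Step 3: Sum of squared deviations = 6030.25
Step 4: Population variance = 6030.25 / 12 = 502.5208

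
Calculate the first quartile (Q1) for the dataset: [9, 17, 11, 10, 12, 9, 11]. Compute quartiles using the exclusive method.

9

Step 1: Sort the data: [9, 9, 10, 11, 11, 12, 17]
Step 2: n = 7
Step 3: Using the exclusive quartile method:
  Q1 = 9
  Q2 (median) = 11
  Q3 = 12
  IQR = Q3 - Q1 = 12 - 9 = 3
Step 4: Q1 = 9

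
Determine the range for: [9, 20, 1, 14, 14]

19

Step 1: Identify the maximum value: max = 20
Step 2: Identify the minimum value: min = 1
Step 3: Range = max - min = 20 - 1 = 19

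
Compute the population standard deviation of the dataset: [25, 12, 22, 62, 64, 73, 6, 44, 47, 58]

22.3833

Step 1: Compute the mean: 41.3
Step 2: Sum of squared deviations from the mean: 5010.1
Step 3: Population variance = 5010.1 / 10 = 501.01
Step 4: Standard deviation = sqrt(501.01) = 22.3833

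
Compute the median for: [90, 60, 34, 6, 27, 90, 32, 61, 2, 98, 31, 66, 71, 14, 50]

50

Step 1: Sort the data in ascending order: [2, 6, 14, 27, 31, 32, 34, 50, 60, 61, 66, 71, 90, 90, 98]
Step 2: The number of values is n = 15.
Step 3: Since n is odd, the median is the middle value at position 8: 50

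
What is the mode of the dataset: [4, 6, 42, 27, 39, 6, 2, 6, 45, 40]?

6

Step 1: Count the frequency of each value:
  2: appears 1 time(s)
  4: appears 1 time(s)
  6: appears 3 time(s)
  27: appears 1 time(s)
  39: appears 1 time(s)
  40: appears 1 time(s)
  42: appears 1 time(s)
  45: appears 1 time(s)
Step 2: The value 6 appears most frequently (3 times).
Step 3: Mode = 6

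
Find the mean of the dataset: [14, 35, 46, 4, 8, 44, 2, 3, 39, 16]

21.1

Step 1: Sum all values: 14 + 35 + 46 + 4 + 8 + 44 + 2 + 3 + 39 + 16 = 211
Step 2: Count the number of values: n = 10
Step 3: Mean = sum / n = 211 / 10 = 21.1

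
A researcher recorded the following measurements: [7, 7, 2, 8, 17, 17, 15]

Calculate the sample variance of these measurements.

34.619

Step 1: Compute the mean: (7 + 7 + 2 + 8 + 17 + 17 + 15) / 7 = 10.4286
Step 2: Compute squared deviations from the mean:
  (7 - 10.4286)^2 = 11.7551
  (7 - 10.4286)^2 = 11.7551
  (2 - 10.4286)^2 = 71.0408
  (8 - 10.4286)^2 = 5.898
  (17 - 10.4286)^2 = 43.1837
  (17 - 10.4286)^2 = 43.1837
  (15 - 10.4286)^2 = 20.898
Step 3: Sum of squared deviations = 207.7143
Step 4: Sample variance = 207.7143 / 6 = 34.619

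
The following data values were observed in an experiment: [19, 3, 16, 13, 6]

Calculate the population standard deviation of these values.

6.02

Step 1: Compute the mean: 11.4
Step 2: Sum of squared deviations from the mean: 181.2
Step 3: Population variance = 181.2 / 5 = 36.24
Step 4: Standard deviation = sqrt(36.24) = 6.02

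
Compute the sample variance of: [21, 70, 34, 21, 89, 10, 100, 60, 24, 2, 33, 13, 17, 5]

994.2473

Step 1: Compute the mean: (21 + 70 + 34 + 21 + 89 + 10 + 100 + 60 + 24 + 2 + 33 + 13 + 17 + 5) / 14 = 35.6429
Step 2: Compute squared deviations from the mean:
  (21 - 35.6429)^2 = 214.4133
  (70 - 35.6429)^2 = 1180.4133
  (34 - 35.6429)^2 = 2.699
  (21 - 35.6429)^2 = 214.4133
  (89 - 35.6429)^2 = 2846.9847
  (10 - 35.6429)^2 = 657.5561
  (100 - 35.6429)^2 = 4141.8418
  (60 - 35.6429)^2 = 593.2704
  (24 - 35.6429)^2 = 135.5561
  (2 - 35.6429)^2 = 1131.8418
  (33 - 35.6429)^2 = 6.9847
  (13 - 35.6429)^2 = 512.699
  (17 - 35.6429)^2 = 347.5561
  (5 - 35.6429)^2 = 938.9847
Step 3: Sum of squared deviations = 12925.2143
Step 4: Sample variance = 12925.2143 / 13 = 994.2473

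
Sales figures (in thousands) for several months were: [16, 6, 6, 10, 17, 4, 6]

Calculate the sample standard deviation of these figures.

5.2509

Step 1: Compute the mean: 9.2857
Step 2: Sum of squared deviations from the mean: 165.4286
Step 3: Sample variance = 165.4286 / 6 = 27.5714
Step 4: Standard deviation = sqrt(27.5714) = 5.2509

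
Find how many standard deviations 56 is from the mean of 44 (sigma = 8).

1.5

Step 1: Recall the z-score formula: z = (x - mu) / sigma
Step 2: Substitute values: z = (56 - 44) / 8
Step 3: z = 12 / 8 = 1.5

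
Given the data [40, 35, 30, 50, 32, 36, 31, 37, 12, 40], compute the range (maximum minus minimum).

38

Step 1: Identify the maximum value: max = 50
Step 2: Identify the minimum value: min = 12
Step 3: Range = max - min = 50 - 12 = 38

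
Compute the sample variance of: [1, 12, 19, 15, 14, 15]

37.8667

Step 1: Compute the mean: (1 + 12 + 19 + 15 + 14 + 15) / 6 = 12.6667
Step 2: Compute squared deviations from the mean:
  (1 - 12.6667)^2 = 136.1111
  (12 - 12.6667)^2 = 0.4444
  (19 - 12.6667)^2 = 40.1111
  (15 - 12.6667)^2 = 5.4444
  (14 - 12.6667)^2 = 1.7778
  (15 - 12.6667)^2 = 5.4444
Step 3: Sum of squared deviations = 189.3333
Step 4: Sample variance = 189.3333 / 5 = 37.8667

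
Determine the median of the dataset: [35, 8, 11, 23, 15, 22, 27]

22

Step 1: Sort the data in ascending order: [8, 11, 15, 22, 23, 27, 35]
Step 2: The number of values is n = 7.
Step 3: Since n is odd, the median is the middle value at position 4: 22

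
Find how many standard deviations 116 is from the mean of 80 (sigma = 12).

3

Step 1: Recall the z-score formula: z = (x - mu) / sigma
Step 2: Substitute values: z = (116 - 80) / 12
Step 3: z = 36 / 12 = 3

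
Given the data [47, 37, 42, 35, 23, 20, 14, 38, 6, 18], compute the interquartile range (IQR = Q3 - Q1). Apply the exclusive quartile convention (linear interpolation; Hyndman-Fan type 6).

22

Step 1: Sort the data: [6, 14, 18, 20, 23, 35, 37, 38, 42, 47]
Step 2: n = 10
Step 3: Using the exclusive quartile method:
  Q1 = 17
  Q2 (median) = 29
  Q3 = 39
  IQR = Q3 - Q1 = 39 - 17 = 22
Step 4: IQR = 22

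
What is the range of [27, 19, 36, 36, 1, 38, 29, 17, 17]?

37

Step 1: Identify the maximum value: max = 38
Step 2: Identify the minimum value: min = 1
Step 3: Range = max - min = 38 - 1 = 37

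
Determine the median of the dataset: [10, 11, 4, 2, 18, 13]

10.5

Step 1: Sort the data in ascending order: [2, 4, 10, 11, 13, 18]
Step 2: The number of values is n = 6.
Step 3: Since n is even, the median is the average of positions 3 and 4:
  Median = (10 + 11) / 2 = 10.5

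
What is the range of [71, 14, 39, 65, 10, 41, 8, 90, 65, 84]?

82

Step 1: Identify the maximum value: max = 90
Step 2: Identify the minimum value: min = 8
Step 3: Range = max - min = 90 - 8 = 82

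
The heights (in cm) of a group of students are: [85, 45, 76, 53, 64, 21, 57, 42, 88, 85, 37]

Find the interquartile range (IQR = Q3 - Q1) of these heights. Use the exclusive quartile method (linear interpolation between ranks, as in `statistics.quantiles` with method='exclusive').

43

Step 1: Sort the data: [21, 37, 42, 45, 53, 57, 64, 76, 85, 85, 88]
Step 2: n = 11
Step 3: Using the exclusive quartile method:
  Q1 = 42
  Q2 (median) = 57
  Q3 = 85
  IQR = Q3 - Q1 = 85 - 42 = 43
Step 4: IQR = 43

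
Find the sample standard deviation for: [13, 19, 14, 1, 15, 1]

7.6354

Step 1: Compute the mean: 10.5
Step 2: Sum of squared deviations from the mean: 291.5
Step 3: Sample variance = 291.5 / 5 = 58.3
Step 4: Standard deviation = sqrt(58.3) = 7.6354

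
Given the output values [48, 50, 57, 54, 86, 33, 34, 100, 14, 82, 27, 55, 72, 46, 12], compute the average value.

51.3333

Step 1: Sum all values: 48 + 50 + 57 + 54 + 86 + 33 + 34 + 100 + 14 + 82 + 27 + 55 + 72 + 46 + 12 = 770
Step 2: Count the number of values: n = 15
Step 3: Mean = sum / n = 770 / 15 = 51.3333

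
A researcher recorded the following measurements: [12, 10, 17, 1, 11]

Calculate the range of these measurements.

16

Step 1: Identify the maximum value: max = 17
Step 2: Identify the minimum value: min = 1
Step 3: Range = max - min = 17 - 1 = 16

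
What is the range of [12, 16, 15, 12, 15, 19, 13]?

7

Step 1: Identify the maximum value: max = 19
Step 2: Identify the minimum value: min = 12
Step 3: Range = max - min = 19 - 12 = 7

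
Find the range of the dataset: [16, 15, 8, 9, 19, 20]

12

Step 1: Identify the maximum value: max = 20
Step 2: Identify the minimum value: min = 8
Step 3: Range = max - min = 20 - 8 = 12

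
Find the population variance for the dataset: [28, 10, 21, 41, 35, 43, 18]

130.8571

Step 1: Compute the mean: (28 + 10 + 21 + 41 + 35 + 43 + 18) / 7 = 28
Step 2: Compute squared deviations from the mean:
  (28 - 28)^2 = 0
  (10 - 28)^2 = 324
  (21 - 28)^2 = 49
  (41 - 28)^2 = 169
  (35 - 28)^2 = 49
  (43 - 28)^2 = 225
  (18 - 28)^2 = 100
Step 3: Sum of squared deviations = 916
Step 4: Population variance = 916 / 7 = 130.8571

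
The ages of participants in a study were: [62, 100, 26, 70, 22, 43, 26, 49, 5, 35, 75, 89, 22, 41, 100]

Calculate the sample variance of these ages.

912.5714

Step 1: Compute the mean: (62 + 100 + 26 + 70 + 22 + 43 + 26 + 49 + 5 + 35 + 75 + 89 + 22 + 41 + 100) / 15 = 51
Step 2: Compute squared deviations from the mean:
  (62 - 51)^2 = 121
  (100 - 51)^2 = 2401
  (26 - 51)^2 = 625
  (70 - 51)^2 = 361
  (22 - 51)^2 = 841
  (43 - 51)^2 = 64
  (26 - 51)^2 = 625
  (49 - 51)^2 = 4
  (5 - 51)^2 = 2116
  (35 - 51)^2 = 256
  (75 - 51)^2 = 576
  (89 - 51)^2 = 1444
  (22 - 51)^2 = 841
  (41 - 51)^2 = 100
  (100 - 51)^2 = 2401
Step 3: Sum of squared deviations = 12776
Step 4: Sample variance = 12776 / 14 = 912.5714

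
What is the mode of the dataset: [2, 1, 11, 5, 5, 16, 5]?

5

Step 1: Count the frequency of each value:
  1: appears 1 time(s)
  2: appears 1 time(s)
  5: appears 3 time(s)
  11: appears 1 time(s)
  16: appears 1 time(s)
Step 2: The value 5 appears most frequently (3 times).
Step 3: Mode = 5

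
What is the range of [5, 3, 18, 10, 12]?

15

Step 1: Identify the maximum value: max = 18
Step 2: Identify the minimum value: min = 3
Step 3: Range = max - min = 18 - 3 = 15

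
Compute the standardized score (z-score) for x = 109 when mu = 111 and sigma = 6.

-0.3333

Step 1: Recall the z-score formula: z = (x - mu) / sigma
Step 2: Substitute values: z = (109 - 111) / 6
Step 3: z = -2 / 6 = -0.3333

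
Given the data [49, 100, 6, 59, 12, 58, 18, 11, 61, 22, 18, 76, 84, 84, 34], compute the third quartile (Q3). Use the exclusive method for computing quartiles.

76

Step 1: Sort the data: [6, 11, 12, 18, 18, 22, 34, 49, 58, 59, 61, 76, 84, 84, 100]
Step 2: n = 15
Step 3: Using the exclusive quartile method:
  Q1 = 18
  Q2 (median) = 49
  Q3 = 76
  IQR = Q3 - Q1 = 76 - 18 = 58
Step 4: Q3 = 76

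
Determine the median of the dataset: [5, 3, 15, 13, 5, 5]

5

Step 1: Sort the data in ascending order: [3, 5, 5, 5, 13, 15]
Step 2: The number of values is n = 6.
Step 3: Since n is even, the median is the average of positions 3 and 4:
  Median = (5 + 5) / 2 = 5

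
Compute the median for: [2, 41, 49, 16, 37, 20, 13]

20

Step 1: Sort the data in ascending order: [2, 13, 16, 20, 37, 41, 49]
Step 2: The number of values is n = 7.
Step 3: Since n is odd, the median is the middle value at position 4: 20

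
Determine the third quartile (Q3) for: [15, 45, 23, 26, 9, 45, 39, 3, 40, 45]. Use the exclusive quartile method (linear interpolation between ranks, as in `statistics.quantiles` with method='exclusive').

45

Step 1: Sort the data: [3, 9, 15, 23, 26, 39, 40, 45, 45, 45]
Step 2: n = 10
Step 3: Using the exclusive quartile method:
  Q1 = 13.5
  Q2 (median) = 32.5
  Q3 = 45
  IQR = Q3 - Q1 = 45 - 13.5 = 31.5
Step 4: Q3 = 45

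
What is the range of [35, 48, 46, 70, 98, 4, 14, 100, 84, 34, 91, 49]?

96

Step 1: Identify the maximum value: max = 100
Step 2: Identify the minimum value: min = 4
Step 3: Range = max - min = 100 - 4 = 96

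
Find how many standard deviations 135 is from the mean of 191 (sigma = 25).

-2.24

Step 1: Recall the z-score formula: z = (x - mu) / sigma
Step 2: Substitute values: z = (135 - 191) / 25
Step 3: z = -56 / 25 = -2.24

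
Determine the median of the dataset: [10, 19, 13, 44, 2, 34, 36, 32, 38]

32

Step 1: Sort the data in ascending order: [2, 10, 13, 19, 32, 34, 36, 38, 44]
Step 2: The number of values is n = 9.
Step 3: Since n is odd, the median is the middle value at position 5: 32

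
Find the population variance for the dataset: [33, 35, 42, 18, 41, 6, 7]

205.1429

Step 1: Compute the mean: (33 + 35 + 42 + 18 + 41 + 6 + 7) / 7 = 26
Step 2: Compute squared deviations from the mean:
  (33 - 26)^2 = 49
  (35 - 26)^2 = 81
  (42 - 26)^2 = 256
  (18 - 26)^2 = 64
  (41 - 26)^2 = 225
  (6 - 26)^2 = 400
  (7 - 26)^2 = 361
Step 3: Sum of squared deviations = 1436
Step 4: Population variance = 1436 / 7 = 205.1429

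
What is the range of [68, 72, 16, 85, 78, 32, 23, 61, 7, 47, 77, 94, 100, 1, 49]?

99

Step 1: Identify the maximum value: max = 100
Step 2: Identify the minimum value: min = 1
Step 3: Range = max - min = 100 - 1 = 99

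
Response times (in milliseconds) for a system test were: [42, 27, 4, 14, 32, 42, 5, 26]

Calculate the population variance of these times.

198.25

Step 1: Compute the mean: (42 + 27 + 4 + 14 + 32 + 42 + 5 + 26) / 8 = 24
Step 2: Compute squared deviations from the mean:
  (42 - 24)^2 = 324
  (27 - 24)^2 = 9
  (4 - 24)^2 = 400
  (14 - 24)^2 = 100
  (32 - 24)^2 = 64
  (42 - 24)^2 = 324
  (5 - 24)^2 = 361
  (26 - 24)^2 = 4
Step 3: Sum of squared deviations = 1586
Step 4: Population variance = 1586 / 8 = 198.25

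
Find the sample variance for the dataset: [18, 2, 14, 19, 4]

62.8

Step 1: Compute the mean: (18 + 2 + 14 + 19 + 4) / 5 = 11.4
Step 2: Compute squared deviations from the mean:
  (18 - 11.4)^2 = 43.56
  (2 - 11.4)^2 = 88.36
  (14 - 11.4)^2 = 6.76
  (19 - 11.4)^2 = 57.76
  (4 - 11.4)^2 = 54.76
Step 3: Sum of squared deviations = 251.2
Step 4: Sample variance = 251.2 / 4 = 62.8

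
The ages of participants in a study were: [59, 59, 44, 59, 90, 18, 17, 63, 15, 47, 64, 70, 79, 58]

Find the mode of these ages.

59

Step 1: Count the frequency of each value:
  15: appears 1 time(s)
  17: appears 1 time(s)
  18: appears 1 time(s)
  44: appears 1 time(s)
  47: appears 1 time(s)
  58: appears 1 time(s)
  59: appears 3 time(s)
  63: appears 1 time(s)
  64: appears 1 time(s)
  70: appears 1 time(s)
  79: appears 1 time(s)
  90: appears 1 time(s)
Step 2: The value 59 appears most frequently (3 times).
Step 3: Mode = 59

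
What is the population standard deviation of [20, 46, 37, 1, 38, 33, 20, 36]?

13.4391

Step 1: Compute the mean: 28.875
Step 2: Sum of squared deviations from the mean: 1444.875
Step 3: Population variance = 1444.875 / 8 = 180.6094
Step 4: Standard deviation = sqrt(180.6094) = 13.4391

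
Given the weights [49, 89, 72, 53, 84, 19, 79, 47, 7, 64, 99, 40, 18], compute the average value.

55.3846

Step 1: Sum all values: 49 + 89 + 72 + 53 + 84 + 19 + 79 + 47 + 7 + 64 + 99 + 40 + 18 = 720
Step 2: Count the number of values: n = 13
Step 3: Mean = sum / n = 720 / 13 = 55.3846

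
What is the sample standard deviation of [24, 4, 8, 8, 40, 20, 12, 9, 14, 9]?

10.7062

Step 1: Compute the mean: 14.8
Step 2: Sum of squared deviations from the mean: 1031.6
Step 3: Sample variance = 1031.6 / 9 = 114.6222
Step 4: Standard deviation = sqrt(114.6222) = 10.7062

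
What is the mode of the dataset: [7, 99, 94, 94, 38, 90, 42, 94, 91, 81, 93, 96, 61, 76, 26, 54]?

94

Step 1: Count the frequency of each value:
  7: appears 1 time(s)
  26: appears 1 time(s)
  38: appears 1 time(s)
  42: appears 1 time(s)
  54: appears 1 time(s)
  61: appears 1 time(s)
  76: appears 1 time(s)
  81: appears 1 time(s)
  90: appears 1 time(s)
  91: appears 1 time(s)
  93: appears 1 time(s)
  94: appears 3 time(s)
  96: appears 1 time(s)
  99: appears 1 time(s)
Step 2: The value 94 appears most frequently (3 times).
Step 3: Mode = 94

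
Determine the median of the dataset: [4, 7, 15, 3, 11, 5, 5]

5

Step 1: Sort the data in ascending order: [3, 4, 5, 5, 7, 11, 15]
Step 2: The number of values is n = 7.
Step 3: Since n is odd, the median is the middle value at position 4: 5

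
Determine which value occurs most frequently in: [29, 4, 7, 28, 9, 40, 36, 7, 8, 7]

7

Step 1: Count the frequency of each value:
  4: appears 1 time(s)
  7: appears 3 time(s)
  8: appears 1 time(s)
  9: appears 1 time(s)
  28: appears 1 time(s)
  29: appears 1 time(s)
  36: appears 1 time(s)
  40: appears 1 time(s)
Step 2: The value 7 appears most frequently (3 times).
Step 3: Mode = 7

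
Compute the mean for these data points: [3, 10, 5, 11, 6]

7

Step 1: Sum all values: 3 + 10 + 5 + 11 + 6 = 35
Step 2: Count the number of values: n = 5
Step 3: Mean = sum / n = 35 / 5 = 7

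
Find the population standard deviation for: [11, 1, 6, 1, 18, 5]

5.9722

Step 1: Compute the mean: 7
Step 2: Sum of squared deviations from the mean: 214
Step 3: Population variance = 214 / 6 = 35.6667
Step 4: Standard deviation = sqrt(35.6667) = 5.9722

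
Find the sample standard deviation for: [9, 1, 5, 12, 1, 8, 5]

4.0999

Step 1: Compute the mean: 5.8571
Step 2: Sum of squared deviations from the mean: 100.8571
Step 3: Sample variance = 100.8571 / 6 = 16.8095
Step 4: Standard deviation = sqrt(16.8095) = 4.0999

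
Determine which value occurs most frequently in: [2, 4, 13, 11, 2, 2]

2

Step 1: Count the frequency of each value:
  2: appears 3 time(s)
  4: appears 1 time(s)
  11: appears 1 time(s)
  13: appears 1 time(s)
Step 2: The value 2 appears most frequently (3 times).
Step 3: Mode = 2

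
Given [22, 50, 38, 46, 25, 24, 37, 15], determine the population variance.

135.3594

Step 1: Compute the mean: (22 + 50 + 38 + 46 + 25 + 24 + 37 + 15) / 8 = 32.125
Step 2: Compute squared deviations from the mean:
  (22 - 32.125)^2 = 102.5156
  (50 - 32.125)^2 = 319.5156
  (38 - 32.125)^2 = 34.5156
  (46 - 32.125)^2 = 192.5156
  (25 - 32.125)^2 = 50.7656
  (24 - 32.125)^2 = 66.0156
  (37 - 32.125)^2 = 23.7656
  (15 - 32.125)^2 = 293.2656
Step 3: Sum of squared deviations = 1082.875
Step 4: Population variance = 1082.875 / 8 = 135.3594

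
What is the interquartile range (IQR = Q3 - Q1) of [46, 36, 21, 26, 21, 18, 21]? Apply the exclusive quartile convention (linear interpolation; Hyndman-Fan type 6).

15

Step 1: Sort the data: [18, 21, 21, 21, 26, 36, 46]
Step 2: n = 7
Step 3: Using the exclusive quartile method:
  Q1 = 21
  Q2 (median) = 21
  Q3 = 36
  IQR = Q3 - Q1 = 36 - 21 = 15
Step 4: IQR = 15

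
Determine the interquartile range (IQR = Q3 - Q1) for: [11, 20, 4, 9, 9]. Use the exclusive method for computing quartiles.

9

Step 1: Sort the data: [4, 9, 9, 11, 20]
Step 2: n = 5
Step 3: Using the exclusive quartile method:
  Q1 = 6.5
  Q2 (median) = 9
  Q3 = 15.5
  IQR = Q3 - Q1 = 15.5 - 6.5 = 9
Step 4: IQR = 9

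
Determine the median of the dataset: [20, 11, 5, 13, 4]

11

Step 1: Sort the data in ascending order: [4, 5, 11, 13, 20]
Step 2: The number of values is n = 5.
Step 3: Since n is odd, the median is the middle value at position 3: 11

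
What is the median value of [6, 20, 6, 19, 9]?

9

Step 1: Sort the data in ascending order: [6, 6, 9, 19, 20]
Step 2: The number of values is n = 5.
Step 3: Since n is odd, the median is the middle value at position 3: 9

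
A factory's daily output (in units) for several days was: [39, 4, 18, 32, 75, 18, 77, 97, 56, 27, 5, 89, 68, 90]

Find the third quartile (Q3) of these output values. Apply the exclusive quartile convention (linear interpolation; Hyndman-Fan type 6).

80

Step 1: Sort the data: [4, 5, 18, 18, 27, 32, 39, 56, 68, 75, 77, 89, 90, 97]
Step 2: n = 14
Step 3: Using the exclusive quartile method:
  Q1 = 18
  Q2 (median) = 47.5
  Q3 = 80
  IQR = Q3 - Q1 = 80 - 18 = 62
Step 4: Q3 = 80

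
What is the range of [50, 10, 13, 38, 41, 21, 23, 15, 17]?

40

Step 1: Identify the maximum value: max = 50
Step 2: Identify the minimum value: min = 10
Step 3: Range = max - min = 50 - 10 = 40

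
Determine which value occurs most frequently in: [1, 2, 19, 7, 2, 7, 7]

7

Step 1: Count the frequency of each value:
  1: appears 1 time(s)
  2: appears 2 time(s)
  7: appears 3 time(s)
  19: appears 1 time(s)
Step 2: The value 7 appears most frequently (3 times).
Step 3: Mode = 7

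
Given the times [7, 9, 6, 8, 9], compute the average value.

7.8

Step 1: Sum all values: 7 + 9 + 6 + 8 + 9 = 39
Step 2: Count the number of values: n = 5
Step 3: Mean = sum / n = 39 / 5 = 7.8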